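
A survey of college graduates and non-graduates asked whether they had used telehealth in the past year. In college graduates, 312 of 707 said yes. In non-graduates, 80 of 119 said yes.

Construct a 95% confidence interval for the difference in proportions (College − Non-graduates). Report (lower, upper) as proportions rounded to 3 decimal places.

(-0.323, -0.139)

p̂₁ = 312/707 = 0.4413 and p̂₂ = 80/119 = 0.6723.
SE₁ = √(p̂₁(1−p̂₁)/n₁) = √(0.4413·0.5587/707) = 0.01867; SE₂ = √(0.6723·0.3277/119) = 0.04303.
Independent samples: SE of the difference = √(SE₁² + SE₂²) = √(0.0003485689 + 0.0018515809) = 0.04691.
z* for 95% confidence is 1.960, so the margin of error is 1.960 × 0.04691 = 0.09194.
Point estimate p̂₁ − p̂₂ = 0.4413 − 0.6723 = -0.2310.
-0.2310 ± 0.09194 → (-0.323, -0.139).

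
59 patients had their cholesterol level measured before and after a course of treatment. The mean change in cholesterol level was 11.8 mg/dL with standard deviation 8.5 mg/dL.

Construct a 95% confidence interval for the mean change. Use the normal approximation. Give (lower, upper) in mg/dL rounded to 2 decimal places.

(9.63, 13.97)

Paired design: SE = s_d/√n = 8.5/√59 = 1.1066.
z* = 1.960; margin of error = 1.960 × 1.1066 = 2.1689.
11.8 ± 2.1689 → (9.63, 13.97).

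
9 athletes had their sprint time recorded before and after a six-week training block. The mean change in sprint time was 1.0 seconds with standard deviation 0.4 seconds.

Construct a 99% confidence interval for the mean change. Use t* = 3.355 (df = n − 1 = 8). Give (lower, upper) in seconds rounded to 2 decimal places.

(0.55, 1.45)

Paired design: SE = s_d/√n = 0.4/√9 = 0.1333.
t* = 3.355; margin of error = 3.355 × 0.1333 = 0.4472.
1.0 ± 0.4472 → (0.55, 1.45).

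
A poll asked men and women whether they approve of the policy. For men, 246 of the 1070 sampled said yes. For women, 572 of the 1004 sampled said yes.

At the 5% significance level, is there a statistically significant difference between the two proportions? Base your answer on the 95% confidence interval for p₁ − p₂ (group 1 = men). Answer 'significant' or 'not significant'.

significant

Sample proportions: 246/1070 = 0.2299, 572/1004 = 0.5697.
Each SE is √(p̂(1−p̂)/n): √(0.2299·0.7701/1070) = 0.01286 and √(0.5697·0.4303/1004) = 0.01563.
SE(p̂₁ − p̂₂) = √(SE₁² + SE₂²) = √(0.0001653796 + 0.0002442969) = 0.02024, since the two samples are independent.
At 95% confidence z* = 1.960; margin = 1.960 × 0.02024 = 0.03967.
The difference is 0.2299 − 0.5697 = -0.3398, so the interval is -0.3398 ± 0.03967 = (-0.37947, -0.30013).
The interval (-0.37947, -0.30013) does not contain 0, so the difference is significant.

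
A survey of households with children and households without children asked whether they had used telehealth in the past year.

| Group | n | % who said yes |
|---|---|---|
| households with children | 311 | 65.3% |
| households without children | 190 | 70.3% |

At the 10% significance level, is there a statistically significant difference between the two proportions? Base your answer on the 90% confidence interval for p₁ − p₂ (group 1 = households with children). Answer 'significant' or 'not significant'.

The two standard errors are √(0.6530×0.3470/311) = 0.02699 and √(0.7030×0.2970/190) = 0.03315.
Because the samples are independent, SE_diff = √(0.02699² + 0.03315²) = 0.04275.
Using z* = 1.645 for 90%, ME = 1.645 × 0.04275 = 0.07032.
p̂₁ − p̂₂ = -0.0500; interval -0.0500 ± 0.07032 gives (-0.12032, 0.02032).
The interval (-0.12032, 0.02032) contains 0, so the difference is not significant.

not significant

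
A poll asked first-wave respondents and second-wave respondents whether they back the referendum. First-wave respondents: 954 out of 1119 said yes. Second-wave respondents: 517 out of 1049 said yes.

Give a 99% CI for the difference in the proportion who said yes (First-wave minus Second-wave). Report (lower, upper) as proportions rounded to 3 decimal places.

(0.311, 0.408)

p̂₁ = 954/1119 = 0.8525 and p̂₂ = 517/1049 = 0.4929.
SE₁ = √(p̂₁(1−p̂₁)/n₁) = √(0.8525·0.1475/1119) = 0.01060; SE₂ = √(0.4929·0.5071/1049) = 0.01544.
Independent samples: SE of the difference = √(SE₁² + SE₂²) = √(0.00011236 + 0.0002383936) = 0.01873.
z* for 99% confidence is 2.576, so the margin of error is 2.576 × 0.01873 = 0.04825.
Point estimate p̂₁ − p̂₂ = 0.8525 − 0.4929 = 0.3596.
0.3596 ± 0.04825 → (0.311, 0.408).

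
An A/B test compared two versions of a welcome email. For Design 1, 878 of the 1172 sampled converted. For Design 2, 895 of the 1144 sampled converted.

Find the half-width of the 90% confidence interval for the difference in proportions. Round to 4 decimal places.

Sample proportions: 878/1172 = 0.7491, 895/1144 = 0.7823.
Each SE is √(p̂(1−p̂)/n): √(0.7491·0.2509/1172) = 0.01266 and √(0.7823·0.2177/1144) = 0.01220.
SE(p̂₁ − p̂₂) = √(SE₁² + SE₂²) = √(0.0001602756 + 0.00014884) = 0.01758, since the two samples are independent.
At 90% confidence z* = 1.645; margin = 1.645 × 0.01758 = 0.02892.

0.0289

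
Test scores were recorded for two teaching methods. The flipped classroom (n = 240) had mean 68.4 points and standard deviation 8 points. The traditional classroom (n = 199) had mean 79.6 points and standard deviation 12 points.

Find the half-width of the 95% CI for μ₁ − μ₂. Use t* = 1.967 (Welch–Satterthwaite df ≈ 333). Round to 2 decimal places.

Standard errors of each mean: 8/√240 = 0.5164 and 12/√199 = 0.8507.
SE(x̄₁ − x̄₂) = √(0.5164² + 0.8507²) = 0.9952 for independent samples with unequal variances.
With t* = 1.967, the margin is 1.967 × 0.9952 = 1.9576.

1.96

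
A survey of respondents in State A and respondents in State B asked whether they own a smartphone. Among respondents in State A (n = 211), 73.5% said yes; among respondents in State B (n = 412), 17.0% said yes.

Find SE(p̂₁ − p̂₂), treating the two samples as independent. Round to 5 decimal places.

The two standard errors are √(0.7350×0.2650/211) = 0.03038 and √(0.1700×0.8300/412) = 0.01851.
Because the samples are independent, SE_diff = √(0.03038² + 0.01851²) = 0.03557.

0.03557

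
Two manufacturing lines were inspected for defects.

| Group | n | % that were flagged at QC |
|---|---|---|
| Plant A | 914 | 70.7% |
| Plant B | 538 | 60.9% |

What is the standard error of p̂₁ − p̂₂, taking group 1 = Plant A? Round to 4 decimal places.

0.0259

Each SE is √(p̂(1−p̂)/n): √(0.7070·0.2930/914) = 0.01505 and √(0.6090·0.3910/538) = 0.02104.
SE(p̂₁ − p̂₂) = √(SE₁² + SE₂²) = √(0.0002265025 + 0.0004426816) = 0.02587, since the two samples are independent.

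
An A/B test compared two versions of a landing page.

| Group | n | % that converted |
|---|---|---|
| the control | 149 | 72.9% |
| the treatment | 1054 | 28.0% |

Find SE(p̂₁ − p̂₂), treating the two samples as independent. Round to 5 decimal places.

0.03895

SE₁ = √(p̂₁(1−p̂₁)/n₁) = √(0.7290·0.2710/149) = 0.03641; SE₂ = √(0.2800·0.7200/1054) = 0.01383.
Independent samples: SE of the difference = √(SE₁² + SE₂²) = √(0.0013256881 + 0.0001912689) = 0.03895.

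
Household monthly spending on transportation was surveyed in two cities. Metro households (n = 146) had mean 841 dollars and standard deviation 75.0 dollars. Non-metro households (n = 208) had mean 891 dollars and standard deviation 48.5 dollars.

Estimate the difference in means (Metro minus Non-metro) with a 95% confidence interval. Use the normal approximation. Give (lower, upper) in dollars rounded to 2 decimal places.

(-63.84, -36.16)

Per-group SEs: s₁/√n₁ = 75.0/√146 = 6.2070, s₂/√n₂ = 48.5/√208 = 3.3629.
Unpooled SE of the difference: √(38.526849 + 11.30909641) = 7.0595.
Margin of error = z* · SE = 1.960 × 7.0595 = 13.8366.
x̄₁ − x̄₂ = 841 − 891 = -50.0000.
CI: -50.0000 ± 13.8366 = (-63.84, -36.16).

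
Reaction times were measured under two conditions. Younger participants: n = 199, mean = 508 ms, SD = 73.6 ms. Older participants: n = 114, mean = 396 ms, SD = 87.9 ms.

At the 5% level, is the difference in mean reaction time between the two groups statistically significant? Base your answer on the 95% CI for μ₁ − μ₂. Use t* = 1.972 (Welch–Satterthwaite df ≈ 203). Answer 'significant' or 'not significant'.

significant

SE₁ = s₁/√n₁ = 73.6/√199 = 5.2174; SE₂ = 87.9/√114 = 8.2326.
Independent samples, unequal variances: SE_diff = √(SE₁² + SE₂²) = √(27.22126276 + 67.77570276) = 9.7466.
t* = 1.972, so margin of error = 1.972 × 9.7466 = 19.2203.
Difference in means = 508 − 396 = 112.0000.
112.0000 ± 19.2203 → (92.7797, 131.2203).
The interval (92.7797, 131.2203) does not contain 0, so the difference is significant.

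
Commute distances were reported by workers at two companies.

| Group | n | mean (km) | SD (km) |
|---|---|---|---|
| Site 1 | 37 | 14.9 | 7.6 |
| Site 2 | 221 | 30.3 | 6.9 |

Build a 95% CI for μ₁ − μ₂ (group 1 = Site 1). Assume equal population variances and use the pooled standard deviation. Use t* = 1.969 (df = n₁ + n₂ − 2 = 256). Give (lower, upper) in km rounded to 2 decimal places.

Pooled variance s_p² = [36·7.6² + 220·6.9²] / (37+221−2) = 49.0373, so s_p = 7.0027.
SE_diff = s_p·√(1/n₁ + 1/n₂) = 7.0027·√(1/37 + 1/221) = 1.2439.
t* = 1.969; margin = 1.969 × 1.2439 = 2.4492.
Difference = 14.9 − 30.3 = -15.4000.
-15.4000 ± 2.4492 → (-17.85, -12.95).

(-17.85, -12.95)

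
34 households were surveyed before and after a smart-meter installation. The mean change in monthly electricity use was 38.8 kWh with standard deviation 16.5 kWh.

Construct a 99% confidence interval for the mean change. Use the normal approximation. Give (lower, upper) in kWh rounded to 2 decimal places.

(31.51, 46.09)

This is a matched-pairs design, so SE = s_d/√n = 16.5/√34 = 2.8297.
Margin = 2.576 × 2.8297 = 7.2893; the interval is 38.8 ± 7.2893 = (31.51, 46.09).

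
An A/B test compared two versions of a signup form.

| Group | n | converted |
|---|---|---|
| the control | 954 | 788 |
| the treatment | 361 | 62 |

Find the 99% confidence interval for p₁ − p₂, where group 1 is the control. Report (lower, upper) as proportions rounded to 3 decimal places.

(0.594, 0.714)

Sample proportions: 788/954 = 0.8260, 62/361 = 0.1717.
Each SE is √(p̂(1−p̂)/n): √(0.8260·0.1740/954) = 0.01227 and √(0.1717·0.8283/361) = 0.01985.
SE(p̂₁ − p̂₂) = √(SE₁² + SE₂²) = √(0.0001505529 + 0.0003940225) = 0.02334, since the two samples are independent.
At 99% confidence z* = 2.576; margin = 2.576 × 0.02334 = 0.06012.
The difference is 0.8260 − 0.1717 = 0.6543, so the interval is 0.6543 ± 0.06012 = (0.594, 0.714).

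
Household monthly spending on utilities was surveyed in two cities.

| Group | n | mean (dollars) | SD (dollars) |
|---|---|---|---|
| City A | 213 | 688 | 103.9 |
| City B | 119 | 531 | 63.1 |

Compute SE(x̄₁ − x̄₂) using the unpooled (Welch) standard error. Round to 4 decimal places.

SE₁ = s₁/√n₁ = 103.9/√213 = 7.1191; SE₂ = 63.1/√119 = 5.7844.
Independent samples, unequal variances: SE_diff = √(SE₁² + SE₂²) = √(50.68158481 + 33.45928336) = 9.1728.

9.1728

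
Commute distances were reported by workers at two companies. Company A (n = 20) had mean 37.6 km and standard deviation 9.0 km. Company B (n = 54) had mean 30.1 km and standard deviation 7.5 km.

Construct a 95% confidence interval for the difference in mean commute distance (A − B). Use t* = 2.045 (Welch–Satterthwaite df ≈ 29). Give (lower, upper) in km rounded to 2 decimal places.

(2.89, 12.11)

Standard errors of each mean: 9.0/√20 = 2.0125 and 7.5/√54 = 1.0206.
SE(x̄₁ − x̄₂) = √(2.0125² + 1.0206²) = 2.2565 for independent samples with unequal variances.
With t* = 2.045, the margin is 2.045 × 2.2565 = 4.6145.
x̄₁ − x̄₂ = 37.6 − 30.1 = 7.5000; the interval is 7.5000 ± 4.6145 = (2.89, 12.11).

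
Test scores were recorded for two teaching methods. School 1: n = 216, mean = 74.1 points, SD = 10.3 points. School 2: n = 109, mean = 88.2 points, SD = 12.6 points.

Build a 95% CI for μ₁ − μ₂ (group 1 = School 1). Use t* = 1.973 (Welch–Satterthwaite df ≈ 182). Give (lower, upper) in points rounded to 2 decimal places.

(-16.85, -11.35)

Per-group SEs: s₁/√n₁ = 10.3/√216 = 0.7008, s₂/√n₂ = 12.6/√109 = 1.2069.
Unpooled SE of the difference: √(0.49112064 + 1.45660761) = 1.3956.
Margin of error = t* · SE = 1.973 × 1.3956 = 2.7535.
x̄₁ − x̄₂ = 74.1 − 88.2 = -14.1000.
CI: -14.1000 ± 2.7535 = (-16.85, -11.35).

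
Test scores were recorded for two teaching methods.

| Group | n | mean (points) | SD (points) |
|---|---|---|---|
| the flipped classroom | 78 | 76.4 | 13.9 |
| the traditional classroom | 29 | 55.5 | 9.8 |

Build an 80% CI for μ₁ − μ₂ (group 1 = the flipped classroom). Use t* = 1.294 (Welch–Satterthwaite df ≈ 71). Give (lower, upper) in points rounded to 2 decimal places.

Per-group SEs: s₁/√n₁ = 13.9/√78 = 1.5739, s₂/√n₂ = 9.8/√29 = 1.8198.
Unpooled SE of the difference: √(2.47716121 + 3.31167204) = 2.4060.
Margin of error = t* · SE = 1.294 × 2.4060 = 3.1134.
x̄₁ − x̄₂ = 76.4 − 55.5 = 20.9000.
CI: 20.9000 ± 3.1134 = (17.79, 24.01).

(17.79, 24.01)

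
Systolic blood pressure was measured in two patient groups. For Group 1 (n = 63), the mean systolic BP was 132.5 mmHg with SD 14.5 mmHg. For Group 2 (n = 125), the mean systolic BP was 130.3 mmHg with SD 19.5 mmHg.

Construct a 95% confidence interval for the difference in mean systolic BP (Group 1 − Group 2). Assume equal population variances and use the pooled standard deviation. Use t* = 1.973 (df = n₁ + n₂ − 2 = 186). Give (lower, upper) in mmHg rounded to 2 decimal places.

(-3.28, 7.68)

Pooled variance s_p² = [62·14.5² + 124·19.5²] / (63+125−2) = 323.5833, so s_p = 17.9884.
SE_diff = s_p·√(1/n₁ + 1/n₂) = 17.9884·√(1/63 + 1/125) = 2.7794.
t* = 1.973; margin = 1.973 × 2.7794 = 5.4838.
Difference = 132.5 − 130.3 = 2.2000.
2.2000 ± 5.4838 → (-3.28, 7.68).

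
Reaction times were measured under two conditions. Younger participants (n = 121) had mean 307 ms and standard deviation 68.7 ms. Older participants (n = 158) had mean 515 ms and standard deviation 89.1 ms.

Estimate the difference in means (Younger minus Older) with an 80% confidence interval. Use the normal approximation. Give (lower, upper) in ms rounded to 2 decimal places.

(-220.11, -195.89)

Standard errors of each mean: 68.7/√121 = 6.2455 and 89.1/√158 = 7.0884.
SE(x̄₁ − x̄₂) = √(6.2455² + 7.0884²) = 9.4473 for independent samples with unequal variances.
With z* = 1.282, the margin is 1.282 × 9.4473 = 12.1114.
x̄₁ − x̄₂ = 307 − 515 = -208.0000; the interval is -208.0000 ± 12.1114 = (-220.11, -195.89).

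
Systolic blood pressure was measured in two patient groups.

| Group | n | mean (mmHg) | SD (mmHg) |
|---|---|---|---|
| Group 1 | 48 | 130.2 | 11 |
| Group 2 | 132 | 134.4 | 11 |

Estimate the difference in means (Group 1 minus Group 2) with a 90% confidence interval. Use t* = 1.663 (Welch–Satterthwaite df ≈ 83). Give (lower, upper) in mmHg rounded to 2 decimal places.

(-7.28, -1.12)

SE₁ = s₁/√n₁ = 11/√48 = 1.5877; SE₂ = 11/√132 = 0.9574.
Independent samples, unequal variances: SE_diff = √(SE₁² + SE₂²) = √(2.52079129 + 0.91661476) = 1.8540.
t* = 1.663, so margin of error = 1.663 × 1.8540 = 3.0832.
Difference in means = 130.2 − 134.4 = -4.2000.
-4.2000 ± 3.0832 → (-7.28, -1.12).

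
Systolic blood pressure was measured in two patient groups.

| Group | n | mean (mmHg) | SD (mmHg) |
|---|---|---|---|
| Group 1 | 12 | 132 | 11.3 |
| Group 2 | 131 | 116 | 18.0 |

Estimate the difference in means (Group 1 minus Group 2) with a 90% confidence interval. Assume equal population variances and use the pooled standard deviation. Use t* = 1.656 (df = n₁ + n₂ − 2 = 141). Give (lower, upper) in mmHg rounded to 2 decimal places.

s_p = √[((n₁−1)s₁² + (n₂−1)s₂²)/(n₁+n₂−2)] = √[(11·11.3² + 130·18.0²)/141] = 17.5694.
SE = 17.5694·√(1/12 + 1/131) = 5.2991.
With t* = 1.656, margin = 1.656 × 5.2991 = 8.7753.
x̄₁ − x̄₂ = 132 − 116 = 16.0000; interval 16.0000 ± 8.7753 = (7.22, 24.78).

(7.22, 24.78)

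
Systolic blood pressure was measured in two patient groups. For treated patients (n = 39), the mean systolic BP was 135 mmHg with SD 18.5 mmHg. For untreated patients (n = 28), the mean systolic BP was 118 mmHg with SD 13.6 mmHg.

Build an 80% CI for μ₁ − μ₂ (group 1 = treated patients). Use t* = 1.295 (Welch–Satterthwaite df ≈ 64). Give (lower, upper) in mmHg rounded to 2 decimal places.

Per-group SEs: s₁/√n₁ = 18.5/√39 = 2.9624, s₂/√n₂ = 13.6/√28 = 2.5702.
Unpooled SE of the difference: √(8.77581376 + 6.60592804) = 3.9220.
Margin of error = t* · SE = 1.295 × 3.9220 = 5.0790.
x̄₁ − x̄₂ = 135 − 118 = 17.0000.
CI: 17.0000 ± 5.0790 = (11.92, 22.08).

(11.92, 22.08)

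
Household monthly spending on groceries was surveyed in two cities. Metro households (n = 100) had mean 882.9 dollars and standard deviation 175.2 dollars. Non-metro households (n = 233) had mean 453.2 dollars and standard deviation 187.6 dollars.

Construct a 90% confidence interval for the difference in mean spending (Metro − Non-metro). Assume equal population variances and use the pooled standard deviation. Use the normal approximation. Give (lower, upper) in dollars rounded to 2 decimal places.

(393.52, 465.88)

Pooled variance s_p² = [99·175.2² + 232·187.6²] / (100+233−2) = 33848.2214, so s_p = 183.9789.
SE_diff = s_p·√(1/n₁ + 1/n₂) = 183.9789·√(1/100 + 1/233) = 21.9944.
z* = 1.645; margin = 1.645 × 21.9944 = 36.1808.
Difference = 882.9 − 453.2 = 429.7000.
429.7000 ± 36.1808 → (393.52, 465.88).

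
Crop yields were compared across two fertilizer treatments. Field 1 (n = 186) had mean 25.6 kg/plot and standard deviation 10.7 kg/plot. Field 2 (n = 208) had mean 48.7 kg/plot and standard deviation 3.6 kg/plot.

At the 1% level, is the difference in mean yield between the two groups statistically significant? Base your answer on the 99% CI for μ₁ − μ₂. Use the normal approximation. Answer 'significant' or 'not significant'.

SE₁ = s₁/√n₁ = 10.7/√186 = 0.7846; SE₂ = 3.6/√208 = 0.2496.
Independent samples, unequal variances: SE_diff = √(SE₁² + SE₂²) = √(0.61559716 + 0.06230016) = 0.8233.
z* = 2.576, so margin of error = 2.576 × 0.8233 = 2.1208.
Difference in means = 25.6 − 48.7 = -23.1000.
-23.1000 ± 2.1208 → (-25.2208, -20.9792).
The interval (-25.2208, -20.9792) does not contain 0, so the difference is significant.

significant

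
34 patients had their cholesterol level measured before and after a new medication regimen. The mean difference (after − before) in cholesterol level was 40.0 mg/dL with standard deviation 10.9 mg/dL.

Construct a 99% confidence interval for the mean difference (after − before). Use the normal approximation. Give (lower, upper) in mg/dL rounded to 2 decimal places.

This is a matched-pairs design, so SE = s_d/√n = 10.9/√34 = 1.8693.
Margin = 2.576 × 1.8693 = 4.8153; the interval is 40.0 ± 4.8153 = (35.18, 44.82).

(35.18, 44.82)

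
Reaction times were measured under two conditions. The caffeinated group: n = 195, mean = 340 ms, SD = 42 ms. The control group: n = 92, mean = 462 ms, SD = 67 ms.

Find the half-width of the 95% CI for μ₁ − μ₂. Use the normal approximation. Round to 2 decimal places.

Standard errors of each mean: 42/√195 = 3.0077 and 67/√92 = 6.9852.
SE(x̄₁ − x̄₂) = √(3.0077² + 6.9852²) = 7.6052 for independent samples with unequal variances.
With z* = 1.960, the margin is 1.960 × 7.6052 = 14.9062.

14.91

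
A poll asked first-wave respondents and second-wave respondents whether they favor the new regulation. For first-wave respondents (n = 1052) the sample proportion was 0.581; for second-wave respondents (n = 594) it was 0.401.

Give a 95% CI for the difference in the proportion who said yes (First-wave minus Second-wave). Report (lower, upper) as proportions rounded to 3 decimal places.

(0.131, 0.229)

Each SE is √(p̂(1−p̂)/n): √(0.5810·0.4190/1052) = 0.01521 and √(0.4010·0.5990/594) = 0.02011.
SE(p̂₁ − p̂₂) = √(SE₁² + SE₂²) = √(0.0002313441 + 0.0004044121) = 0.02521, since the two samples are independent.
At 95% confidence z* = 1.960; margin = 1.960 × 0.02521 = 0.04941.
The difference is 0.5810 − 0.4010 = 0.1800, so the interval is 0.1800 ± 0.04941 = (0.131, 0.229).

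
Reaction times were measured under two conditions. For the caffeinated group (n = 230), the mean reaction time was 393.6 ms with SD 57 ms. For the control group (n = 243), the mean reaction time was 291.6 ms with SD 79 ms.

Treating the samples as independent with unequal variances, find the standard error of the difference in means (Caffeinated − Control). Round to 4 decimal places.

6.3095

SE₁ = s₁/√n₁ = 57/√230 = 3.7585; SE₂ = 79/√243 = 5.0679.
Independent samples, unequal variances: SE_diff = √(SE₁² + SE₂²) = √(14.12632225 + 25.68361041) = 6.3095.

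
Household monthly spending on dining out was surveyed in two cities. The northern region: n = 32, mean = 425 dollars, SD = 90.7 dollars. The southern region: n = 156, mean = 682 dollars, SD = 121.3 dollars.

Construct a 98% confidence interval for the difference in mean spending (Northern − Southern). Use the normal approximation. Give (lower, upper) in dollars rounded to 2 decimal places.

SE₁ = s₁/√n₁ = 90.7/√32 = 16.0336; SE₂ = 121.3/√156 = 9.7118.
Independent samples, unequal variances: SE_diff = √(SE₁² + SE₂²) = √(257.07632896 + 94.31905924) = 18.7455.
z* = 2.326, so margin of error = 2.326 × 18.7455 = 43.6020.
Difference in means = 425 − 682 = -257.0000.
-257.0000 ± 43.6020 → (-300.60, -213.40).

(-300.60, -213.40)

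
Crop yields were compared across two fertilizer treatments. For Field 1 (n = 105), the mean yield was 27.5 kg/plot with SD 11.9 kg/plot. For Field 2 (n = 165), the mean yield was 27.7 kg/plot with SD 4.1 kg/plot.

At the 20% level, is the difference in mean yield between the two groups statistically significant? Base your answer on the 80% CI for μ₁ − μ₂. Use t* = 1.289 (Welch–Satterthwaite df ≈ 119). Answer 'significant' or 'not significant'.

Per-group SEs: s₁/√n₁ = 11.9/√105 = 1.1613, s₂/√n₂ = 4.1/√165 = 0.3192.
Unpooled SE of the difference: √(1.34861769 + 0.10188864) = 1.2044.
Margin of error = t* · SE = 1.289 × 1.2044 = 1.5525.
x̄₁ − x̄₂ = 27.5 − 27.7 = -0.2000.
CI: -0.2000 ± 1.5525 = (-1.7525, 1.3525).
The interval (-1.7525, 1.3525) contains 0, so the difference is not significant.

not significant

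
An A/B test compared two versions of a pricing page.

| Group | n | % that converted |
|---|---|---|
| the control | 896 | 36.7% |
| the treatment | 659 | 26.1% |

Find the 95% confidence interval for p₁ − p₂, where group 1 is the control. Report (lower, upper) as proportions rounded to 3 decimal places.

Each SE is √(p̂(1−p̂)/n): √(0.3670·0.6330/896) = 0.01610 and √(0.2610·0.7390/659) = 0.01711.
SE(p̂₁ − p̂₂) = √(SE₁² + SE₂²) = √(0.00025921 + 0.0002927521) = 0.02349, since the two samples are independent.
At 95% confidence z* = 1.960; margin = 1.960 × 0.02349 = 0.04604.
The difference is 0.3670 − 0.2610 = 0.1060, so the interval is 0.1060 ± 0.04604 = (0.060, 0.152).

(0.060, 0.152)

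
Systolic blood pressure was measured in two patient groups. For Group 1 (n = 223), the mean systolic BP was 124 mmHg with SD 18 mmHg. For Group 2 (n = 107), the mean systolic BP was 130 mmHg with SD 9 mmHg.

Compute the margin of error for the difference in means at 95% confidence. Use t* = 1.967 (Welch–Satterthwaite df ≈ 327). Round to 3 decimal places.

SE₁ = s₁/√n₁ = 18/√223 = 1.2054; SE₂ = 9/√107 = 0.8701.
Independent samples, unequal variances: SE_diff = √(SE₁² + SE₂²) = √(1.45298916 + 0.75707401) = 1.4866.
t* = 1.967, so margin of error = 1.967 × 1.4866 = 2.9241.

2.924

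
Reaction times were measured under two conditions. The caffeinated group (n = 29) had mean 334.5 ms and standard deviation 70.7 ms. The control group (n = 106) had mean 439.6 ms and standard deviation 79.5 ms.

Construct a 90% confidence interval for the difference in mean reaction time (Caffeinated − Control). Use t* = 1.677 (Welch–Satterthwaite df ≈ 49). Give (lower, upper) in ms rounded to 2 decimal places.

SE₁ = s₁/√n₁ = 70.7/√29 = 13.1287; SE₂ = 79.5/√106 = 7.7217.
Independent samples, unequal variances: SE_diff = √(SE₁² + SE₂²) = √(172.36276369 + 59.62465089) = 15.2311.
t* = 1.677, so margin of error = 1.677 × 15.2311 = 25.5426.
Difference in means = 334.5 − 439.6 = -105.1000.
-105.1000 ± 25.5426 → (-130.64, -79.56).

(-130.64, -79.56)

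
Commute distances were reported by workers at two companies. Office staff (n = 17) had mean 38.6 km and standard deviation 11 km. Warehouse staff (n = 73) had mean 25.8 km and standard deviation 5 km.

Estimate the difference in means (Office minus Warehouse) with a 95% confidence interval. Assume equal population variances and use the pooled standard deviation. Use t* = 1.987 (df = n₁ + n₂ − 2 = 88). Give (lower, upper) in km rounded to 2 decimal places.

(9.31, 16.29)

s_p = √[((n₁−1)s₁² + (n₂−1)s₂²)/(n₁+n₂−2)] = √[(16·11² + 72·5²)/88] = 6.5157.
SE = 6.5157·√(1/17 + 1/73) = 1.7547.
With t* = 1.987, margin = 1.987 × 1.7547 = 3.4866.
x̄₁ − x̄₂ = 38.6 − 25.8 = 12.8000; interval 12.8000 ± 3.4866 = (9.31, 16.29).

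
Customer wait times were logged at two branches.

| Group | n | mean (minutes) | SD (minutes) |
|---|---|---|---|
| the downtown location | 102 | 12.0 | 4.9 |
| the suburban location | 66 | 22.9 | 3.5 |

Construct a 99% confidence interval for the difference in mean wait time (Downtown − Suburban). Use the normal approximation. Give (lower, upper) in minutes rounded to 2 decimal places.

(-12.57, -9.23)

Standard errors of each mean: 4.9/√102 = 0.4852 and 3.5/√66 = 0.4308.
SE(x̄₁ − x̄₂) = √(0.4852² + 0.4308²) = 0.6489 for independent samples with unequal variances.
With z* = 2.576, the margin is 2.576 × 0.6489 = 1.6716.
x̄₁ − x̄₂ = 12.0 − 22.9 = -10.9000; the interval is -10.9000 ± 1.6716 = (-12.57, -9.23).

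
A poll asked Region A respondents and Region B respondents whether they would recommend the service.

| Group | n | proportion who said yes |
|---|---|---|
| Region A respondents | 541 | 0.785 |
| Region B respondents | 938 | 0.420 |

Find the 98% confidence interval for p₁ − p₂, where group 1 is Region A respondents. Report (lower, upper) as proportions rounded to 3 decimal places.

(0.309, 0.421)

SE₁ = √(p̂₁(1−p̂₁)/n₁) = √(0.7850·0.2150/541) = 0.01766; SE₂ = √(0.4200·0.5800/938) = 0.01612.
Independent samples: SE of the difference = √(SE₁² + SE₂²) = √(0.0003118756 + 0.0002598544) = 0.02391.
z* for 98% confidence is 2.326, so the margin of error is 2.326 × 0.02391 = 0.05561.
Point estimate p̂₁ − p̂₂ = 0.7850 − 0.4200 = 0.3650.
0.3650 ± 0.05561 → (0.309, 0.421).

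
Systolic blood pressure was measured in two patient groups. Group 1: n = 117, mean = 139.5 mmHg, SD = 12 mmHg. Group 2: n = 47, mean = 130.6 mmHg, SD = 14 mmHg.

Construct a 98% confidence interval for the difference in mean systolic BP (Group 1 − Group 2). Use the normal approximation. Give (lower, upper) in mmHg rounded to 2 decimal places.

Standard errors of each mean: 12/√117 = 1.1094 and 14/√47 = 2.0421.
SE(x̄₁ − x̄₂) = √(1.1094² + 2.0421²) = 2.3240 for independent samples with unequal variances.
With z* = 2.326, the margin is 2.326 × 2.3240 = 5.4056.
x̄₁ − x̄₂ = 139.5 − 130.6 = 8.9000; the interval is 8.9000 ± 5.4056 = (3.49, 14.31).

(3.49, 14.31)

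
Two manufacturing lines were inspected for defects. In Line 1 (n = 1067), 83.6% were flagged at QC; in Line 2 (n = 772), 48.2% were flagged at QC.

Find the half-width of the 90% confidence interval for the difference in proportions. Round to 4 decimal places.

0.0350

Each SE is √(p̂(1−p̂)/n): √(0.8360·0.1640/1067) = 0.01134 and √(0.4820·0.5180/772) = 0.01798.
SE(p̂₁ − p̂₂) = √(SE₁² + SE₂²) = √(0.0001285956 + 0.0003232804) = 0.02126, since the two samples are independent.
At 90% confidence z* = 1.645; margin = 1.645 × 0.02126 = 0.03497.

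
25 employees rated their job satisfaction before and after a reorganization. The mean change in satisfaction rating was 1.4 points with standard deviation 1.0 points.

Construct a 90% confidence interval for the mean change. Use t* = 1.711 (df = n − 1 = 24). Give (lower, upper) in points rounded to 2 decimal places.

Paired design: SE = s_d/√n = 1.0/√25 = 0.2000.
t* = 1.711; margin of error = 1.711 × 0.2000 = 0.3422.
1.4 ± 0.3422 → (1.06, 1.74).

(1.06, 1.74)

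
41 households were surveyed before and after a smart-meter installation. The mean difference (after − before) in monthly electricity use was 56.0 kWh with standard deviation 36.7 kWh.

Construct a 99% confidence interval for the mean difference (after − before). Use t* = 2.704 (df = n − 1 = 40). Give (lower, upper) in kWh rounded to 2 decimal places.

(40.50, 71.50)

This is a matched-pairs design, so SE = s_d/√n = 36.7/√41 = 5.7316.
Margin = 2.704 × 5.7316 = 15.4982; the interval is 56.0 ± 15.4982 = (40.50, 71.50).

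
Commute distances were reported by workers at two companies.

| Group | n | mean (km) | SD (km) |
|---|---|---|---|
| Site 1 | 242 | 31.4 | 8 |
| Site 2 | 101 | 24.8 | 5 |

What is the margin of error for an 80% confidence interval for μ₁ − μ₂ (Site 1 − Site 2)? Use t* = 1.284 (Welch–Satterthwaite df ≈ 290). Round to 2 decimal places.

Standard errors of each mean: 8/√242 = 0.5143 and 5/√101 = 0.4975.
SE(x̄₁ − x̄₂) = √(0.5143² + 0.4975²) = 0.7155 for independent samples with unequal variances.
With t* = 1.284, the margin is 1.284 × 0.7155 = 0.9187.

0.92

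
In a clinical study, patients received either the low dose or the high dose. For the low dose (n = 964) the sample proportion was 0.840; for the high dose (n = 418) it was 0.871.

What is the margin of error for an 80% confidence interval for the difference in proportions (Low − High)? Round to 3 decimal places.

0.026

Each SE is √(p̂(1−p̂)/n): √(0.8400·0.1600/964) = 0.01181 and √(0.8710·0.1290/418) = 0.01640.
SE(p̂₁ − p̂₂) = √(SE₁² + SE₂²) = √(0.0001394761 + 0.00026896) = 0.02021, since the two samples are independent.
At 80% confidence z* = 1.282; margin = 1.282 × 0.02021 = 0.02591.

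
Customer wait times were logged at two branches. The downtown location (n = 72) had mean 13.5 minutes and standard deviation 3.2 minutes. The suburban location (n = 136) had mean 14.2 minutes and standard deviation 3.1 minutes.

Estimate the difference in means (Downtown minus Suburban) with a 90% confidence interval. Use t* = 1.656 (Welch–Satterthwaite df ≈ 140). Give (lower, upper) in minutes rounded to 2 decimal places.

SE₁ = s₁/√n₁ = 3.2/√72 = 0.3771; SE₂ = 3.1/√136 = 0.2658.
Independent samples, unequal variances: SE_diff = √(SE₁² + SE₂²) = √(0.14220441 + 0.07064964) = 0.4614.
t* = 1.656, so margin of error = 1.656 × 0.4614 = 0.7641.
Difference in means = 13.5 − 14.2 = -0.7000.
-0.7000 ± 0.7641 → (-1.46, 0.06).

(-1.46, 0.06)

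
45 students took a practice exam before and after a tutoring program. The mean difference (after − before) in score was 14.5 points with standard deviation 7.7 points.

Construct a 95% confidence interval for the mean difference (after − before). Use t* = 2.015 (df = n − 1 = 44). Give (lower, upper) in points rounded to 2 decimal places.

(12.19, 16.81)

This is a matched-pairs design, so SE = s_d/√n = 7.7/√45 = 1.1478.
Margin = 2.015 × 1.1478 = 2.3128; the interval is 14.5 ± 2.3128 = (12.19, 16.81).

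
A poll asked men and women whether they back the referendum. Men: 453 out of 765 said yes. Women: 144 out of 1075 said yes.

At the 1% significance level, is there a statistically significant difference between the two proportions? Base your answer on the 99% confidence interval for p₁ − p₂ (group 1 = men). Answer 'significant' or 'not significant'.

First, p̂₁ = 453/765 = 0.5922; p̂₂ = 144/1075 = 0.1340.
The two standard errors are √(0.5922×0.4078/765) = 0.01777 and √(0.1340×0.8660/1075) = 0.01039.
Because the samples are independent, SE_diff = √(0.01777² + 0.01039²) = 0.02058.
Using z* = 2.576 for 99%, ME = 2.576 × 0.02058 = 0.05301.
p̂₁ − p̂₂ = 0.4582; interval 0.4582 ± 0.05301 gives (0.40519, 0.51121).
The interval (0.40519, 0.51121) does not contain 0, so the difference is significant.

significant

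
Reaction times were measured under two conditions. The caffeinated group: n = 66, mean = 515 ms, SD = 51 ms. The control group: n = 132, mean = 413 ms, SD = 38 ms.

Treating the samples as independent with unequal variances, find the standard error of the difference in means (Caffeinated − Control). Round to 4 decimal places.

SE₁ = s₁/√n₁ = 51/√66 = 6.2777; SE₂ = 38/√132 = 3.3075.
Independent samples, unequal variances: SE_diff = √(SE₁² + SE₂²) = √(39.40951729 + 10.93955625) = 7.0957.

7.0957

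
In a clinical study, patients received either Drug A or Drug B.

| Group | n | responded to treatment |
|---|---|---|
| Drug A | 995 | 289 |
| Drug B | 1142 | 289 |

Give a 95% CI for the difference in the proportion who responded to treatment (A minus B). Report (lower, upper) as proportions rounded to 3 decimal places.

(0.000, 0.075)

p̂₁ = 289/995 = 0.2905 and p̂₂ = 289/1142 = 0.2531.
SE₁ = √(p̂₁(1−p̂₁)/n₁) = √(0.2905·0.7095/995) = 0.01439; SE₂ = √(0.2531·0.7469/1142) = 0.01287.
Independent samples: SE of the difference = √(SE₁² + SE₂²) = √(0.0002070721 + 0.0001656369) = 0.01931.
z* for 95% confidence is 1.960, so the margin of error is 1.960 × 0.01931 = 0.03785.
Point estimate p̂₁ − p̂₂ = 0.2905 − 0.2531 = 0.0374.
0.0374 ± 0.03785 → (0.000, 0.075).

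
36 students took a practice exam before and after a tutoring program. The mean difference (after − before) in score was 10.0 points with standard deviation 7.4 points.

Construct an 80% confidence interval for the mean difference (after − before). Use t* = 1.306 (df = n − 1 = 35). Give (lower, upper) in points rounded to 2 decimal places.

(8.39, 11.61)

Paired design: SE = s_d/√n = 7.4/√36 = 1.2333.
t* = 1.306; margin of error = 1.306 × 1.2333 = 1.6107.
10.0 ± 1.6107 → (8.39, 11.61).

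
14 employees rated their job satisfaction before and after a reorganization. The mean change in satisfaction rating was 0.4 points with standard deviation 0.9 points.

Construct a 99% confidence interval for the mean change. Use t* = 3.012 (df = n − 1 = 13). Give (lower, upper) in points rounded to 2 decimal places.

Paired design: SE = s_d/√n = 0.9/√14 = 0.2405.
t* = 3.012; margin of error = 3.012 × 0.2405 = 0.7244.
0.4 ± 0.7244 → (-0.32, 1.12).

(-0.32, 1.12)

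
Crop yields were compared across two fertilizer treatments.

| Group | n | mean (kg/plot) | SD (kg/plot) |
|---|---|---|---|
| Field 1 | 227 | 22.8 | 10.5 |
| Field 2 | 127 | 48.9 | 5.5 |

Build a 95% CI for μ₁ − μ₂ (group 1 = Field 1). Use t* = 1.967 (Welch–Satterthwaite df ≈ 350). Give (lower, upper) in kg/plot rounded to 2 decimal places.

SE₁ = s₁/√n₁ = 10.5/√227 = 0.6969; SE₂ = 5.5/√127 = 0.4880.
Independent samples, unequal variances: SE_diff = √(SE₁² + SE₂²) = √(0.48566961 + 0.238144) = 0.8508.
t* = 1.967, so margin of error = 1.967 × 0.8508 = 1.6735.
Difference in means = 22.8 − 48.9 = -26.1000.
-26.1000 ± 1.6735 → (-27.77, -24.43).

(-27.77, -24.43)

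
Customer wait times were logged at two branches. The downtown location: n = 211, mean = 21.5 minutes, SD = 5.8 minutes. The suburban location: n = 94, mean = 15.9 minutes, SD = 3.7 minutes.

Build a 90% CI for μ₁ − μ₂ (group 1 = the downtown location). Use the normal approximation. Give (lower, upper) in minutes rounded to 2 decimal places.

(4.69, 6.51)

Standard errors of each mean: 5.8/√211 = 0.3993 and 3.7/√94 = 0.3816.
SE(x̄₁ − x̄₂) = √(0.3993² + 0.3816²) = 0.5523 for independent samples with unequal variances.
With z* = 1.645, the margin is 1.645 × 0.5523 = 0.9085.
x̄₁ − x̄₂ = 21.5 − 15.9 = 5.6000; the interval is 5.6000 ± 0.9085 = (4.69, 6.51).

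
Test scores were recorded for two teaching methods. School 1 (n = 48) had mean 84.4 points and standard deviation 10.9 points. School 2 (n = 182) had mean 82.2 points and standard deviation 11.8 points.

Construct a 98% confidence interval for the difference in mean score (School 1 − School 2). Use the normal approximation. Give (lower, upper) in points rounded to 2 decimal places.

(-1.99, 6.39)

Standard errors of each mean: 10.9/√48 = 1.5733 and 11.8/√182 = 0.8747.
SE(x̄₁ − x̄₂) = √(1.5733² + 0.8747²) = 1.8001 for independent samples with unequal variances.
With z* = 2.326, the margin is 2.326 × 1.8001 = 4.1870.
x̄₁ − x̄₂ = 84.4 − 82.2 = 2.2000; the interval is 2.2000 ± 4.1870 = (-1.99, 6.39).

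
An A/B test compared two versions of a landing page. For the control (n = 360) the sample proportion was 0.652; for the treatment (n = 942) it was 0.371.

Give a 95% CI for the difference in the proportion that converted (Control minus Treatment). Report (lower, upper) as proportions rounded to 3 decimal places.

Each SE is √(p̂(1−p̂)/n): √(0.6520·0.3480/360) = 0.02511 and √(0.3710·0.6290/942) = 0.01574.
SE(p̂₁ − p̂₂) = √(SE₁² + SE₂²) = √(0.0006305121 + 0.0002477476) = 0.02964, since the two samples are independent.
At 95% confidence z* = 1.960; margin = 1.960 × 0.02964 = 0.05809.
The difference is 0.6520 − 0.3710 = 0.2810, so the interval is 0.2810 ± 0.05809 = (0.223, 0.339).

(0.223, 0.339)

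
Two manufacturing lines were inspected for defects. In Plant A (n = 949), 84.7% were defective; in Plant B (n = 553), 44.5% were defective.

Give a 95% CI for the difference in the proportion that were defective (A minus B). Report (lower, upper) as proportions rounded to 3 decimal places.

Each SE is √(p̂(1−p̂)/n): √(0.8470·0.1530/949) = 0.01169 and √(0.4450·0.5550/553) = 0.02113.
SE(p̂₁ − p̂₂) = √(SE₁² + SE₂²) = √(0.0001366561 + 0.0004464769) = 0.02415, since the two samples are independent.
At 95% confidence z* = 1.960; margin = 1.960 × 0.02415 = 0.04733.
The difference is 0.8470 − 0.4450 = 0.4020, so the interval is 0.4020 ± 0.04733 = (0.355, 0.449).

(0.355, 0.449)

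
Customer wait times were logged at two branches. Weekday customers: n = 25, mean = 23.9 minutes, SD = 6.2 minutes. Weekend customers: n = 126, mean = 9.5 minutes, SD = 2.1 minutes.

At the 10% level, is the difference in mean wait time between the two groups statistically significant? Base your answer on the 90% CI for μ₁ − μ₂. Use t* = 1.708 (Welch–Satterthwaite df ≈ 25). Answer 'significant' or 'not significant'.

significant

SE₁ = s₁/√n₁ = 6.2/√25 = 1.2400; SE₂ = 2.1/√126 = 0.1871.
Independent samples, unequal variances: SE_diff = √(SE₁² + SE₂²) = √(1.5376 + 0.03500641) = 1.2540.
t* = 1.708, so margin of error = 1.708 × 1.2540 = 2.1418.
Difference in means = 23.9 − 9.5 = 14.4000.
14.4000 ± 2.1418 → (12.2582, 16.5418).
The interval (12.2582, 16.5418) does not contain 0, so the difference is significant.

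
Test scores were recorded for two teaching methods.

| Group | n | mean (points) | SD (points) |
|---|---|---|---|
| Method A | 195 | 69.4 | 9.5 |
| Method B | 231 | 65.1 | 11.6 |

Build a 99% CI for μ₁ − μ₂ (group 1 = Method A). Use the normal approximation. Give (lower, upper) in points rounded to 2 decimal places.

SE₁ = s₁/√n₁ = 9.5/√195 = 0.6803; SE₂ = 11.6/√231 = 0.7632.
Independent samples, unequal variances: SE_diff = √(SE₁² + SE₂²) = √(0.46280809 + 0.58247424) = 1.0224.
z* = 2.576, so margin of error = 2.576 × 1.0224 = 2.6337.
Difference in means = 69.4 − 65.1 = 4.3000.
4.3000 ± 2.6337 → (1.67, 6.93).

(1.67, 6.93)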